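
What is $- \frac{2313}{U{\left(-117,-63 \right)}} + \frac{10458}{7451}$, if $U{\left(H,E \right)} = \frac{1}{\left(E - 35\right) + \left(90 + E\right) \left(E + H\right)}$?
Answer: $\frac{85446990612}{7451} \approx 1.1468 \cdot 10^{7}$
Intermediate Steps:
$U{\left(H,E \right)} = \frac{1}{-35 + E + \left(90 + E\right) \left(E + H\right)}$ ($U{\left(H,E \right)} = \frac{1}{\left(-35 + E\right) + \left(90 + E\right) \left(E + H\right)} = \frac{1}{-35 + E + \left(90 + E\right) \left(E + H\right)}$)
$- \frac{2313}{U{\left(-117,-63 \right)}} + \frac{10458}{7451} = - \frac{2313}{\frac{1}{-35 + \left(-63\right)^{2} + 90 \left(-117\right) + 91 \left(-63\right) - -7371}} + \frac{10458}{7451} = - \frac{2313}{\frac{1}{-35 + 3969 - 10530 - 5733 + 7371}} + 10458 \cdot \frac{1}{7451} = - \frac{2313}{\frac{1}{-4958}} + \frac{10458}{7451} = - \frac{2313}{- \frac{1}{4958}} + \frac{10458}{7451} = \left(-2313\right) \left(-4958\right) + \frac{10458}{7451} = 11467854 + \frac{10458}{7451} = \frac{85446990612}{7451}$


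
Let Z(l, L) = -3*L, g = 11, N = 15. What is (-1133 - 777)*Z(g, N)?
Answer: 85950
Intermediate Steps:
(-1133 - 777)*Z(g, N) = (-1133 - 777)*(-3*15) = -1910*(-45) = 85950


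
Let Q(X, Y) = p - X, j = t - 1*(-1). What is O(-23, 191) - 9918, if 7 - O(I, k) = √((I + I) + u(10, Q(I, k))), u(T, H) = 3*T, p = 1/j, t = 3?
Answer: -9911 - 4*I ≈ -9911.0 - 4.0*I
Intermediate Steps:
j = 4 (j = 3 - 1*(-1) = 3 + 1 = 4)
p = ¼ (p = 1/4 = ¼ ≈ 0.25000)
Q(X, Y) = ¼ - X
O(I, k) = 7 - √(30 + 2*I) (O(I, k) = 7 - √((I + I) + 3*10) = 7 - √(2*I + 30) = 7 - √(30 + 2*I))
O(-23, 191) - 9918 = (7 - √(30 + 2*(-23))) - 9918 = (7 - √(30 - 46)) - 9918 = (7 - √(-16)) - 9918 = (7 - 4*I) - 9918 = -9911 - 4*I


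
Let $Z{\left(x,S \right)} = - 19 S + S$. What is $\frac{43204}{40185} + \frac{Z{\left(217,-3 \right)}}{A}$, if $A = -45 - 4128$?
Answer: $\frac{59373434}{55897335} \approx 1.0622$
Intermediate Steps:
$Z{\left(x,S \right)} = - 18 S$
$A = -4173$ ($A = -45 - 4128 = -4173$)
$\frac{43204}{40185} + \frac{Z{\left(217,-3 \right)}}{A} = \frac{43204}{40185} + \frac{\left(-18\right) \left(-3\right)}{-4173} = 43204 \cdot \frac{1}{40185} + 54 \left(- \frac{1}{4173}\right) = \frac{43204}{40185} - \frac{18}{1391} = \frac{59373434}{55897335}$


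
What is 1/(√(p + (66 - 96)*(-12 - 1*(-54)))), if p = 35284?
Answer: √8506/17012 ≈ 0.0054213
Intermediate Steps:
1/(√(p + (66 - 96)*(-12 - 1*(-54)))) = 1/(√(35284 + (66 - 96)*(-12 - 1*(-54)))) = 1/(√(35284 - 30*(-12 + 54))) = 1/(√(35284 - 30*42)) = 1/(√(35284 - 1260)) = 1/(√34024) = 1/(2*√8506) = √8506/17012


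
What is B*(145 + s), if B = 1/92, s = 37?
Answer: 91/46 ≈ 1.9783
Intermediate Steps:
B = 1/92 ≈ 0.010870
B*(145 + s) = (145 + 37)/92 = (1/92)*182 = 91/46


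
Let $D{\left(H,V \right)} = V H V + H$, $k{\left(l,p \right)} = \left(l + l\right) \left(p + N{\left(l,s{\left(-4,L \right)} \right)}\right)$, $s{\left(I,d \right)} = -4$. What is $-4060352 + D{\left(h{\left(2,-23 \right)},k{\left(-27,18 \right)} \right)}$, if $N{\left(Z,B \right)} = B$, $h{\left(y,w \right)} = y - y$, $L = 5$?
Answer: $-4060352$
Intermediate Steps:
$h{\left(y,w \right)} = 0$
$k{\left(l,p \right)} = 2 l \left(-4 + p\right)$ ($k{\left(l,p \right)} = \left(l + l\right) \left(p - 4\right) = 2 l \left(-4 + p\right)$)
$D{\left(H,V \right)} = H + H V^{2}$ ($D{\left(H,V \right)} = H V V + H = H V^{2} + H = H + H V^{2}$)
$-4060352 + D{\left(h{\left(2,-23 \right)},k{\left(-27,18 \right)} \right)} = -4060352 + 0 \left(1 + \left(2 \left(-27\right) \left(-4 + 18\right)\right)^{2}\right) = -4060352 + 0 \left(1 + \left(2 \left(-27\right) 14\right)^{2}\right) = -4060352 + 0 \left(1 + \left(-756\right)^{2}\right) = -4060352 + 0 \left(1 + 571536\right) = -4060352 + 0 \cdot 571537 = -4060352 + 0 = -4060352$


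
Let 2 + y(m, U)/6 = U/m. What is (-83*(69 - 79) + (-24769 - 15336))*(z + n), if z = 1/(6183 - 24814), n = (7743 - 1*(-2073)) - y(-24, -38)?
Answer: -14369031514875/37262 ≈ -3.8562e+8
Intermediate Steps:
y(m, U) = -12 + 6*U/m (y(m, U) = -12 + 6*(U/m) = -12 + 6*U/m)
n = 19637/2 (n = (7743 - 1*(-2073)) - (-12 + 6*(-38)/(-24)) = (7743 + 2073) - (-12 + 6*(-38)*(-1/24)) = 9816 - (-12 + 19/2) = 9816 - 1*(-5/2) = 9816 + 5/2 = 19637/2 ≈ 9818.5)
z = -1/18631 (z = 1/(-18631) = -1/18631 ≈ -5.3674e-5)
(-83*(69 - 79) + (-24769 - 15336))*(z + n) = (-83*(69 - 79) + (-24769 - 15336))*(-1/18631 + 19637/2) = (-83*(-10) - 40105)*(365856945/37262) = (830 - 40105)*(365856945/37262) = -39275*365856945/37262 = -14369031514875/37262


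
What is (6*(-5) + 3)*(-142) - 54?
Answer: 3780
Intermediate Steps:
(6*(-5) + 3)*(-142) - 54 = (-30 + 3)*(-142) - 54 = -27*(-142) - 54 = 3834 - 54 = 3780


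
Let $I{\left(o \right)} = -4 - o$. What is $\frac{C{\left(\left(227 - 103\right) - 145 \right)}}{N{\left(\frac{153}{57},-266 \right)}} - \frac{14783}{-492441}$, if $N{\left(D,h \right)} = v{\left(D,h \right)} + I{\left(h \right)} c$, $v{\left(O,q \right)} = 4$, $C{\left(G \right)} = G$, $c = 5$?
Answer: $\frac{1009289}{71896386} \approx 0.014038$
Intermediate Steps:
$N{\left(D,h \right)} = -16 - 5 h$ ($N{\left(D,h \right)} = 4 + \left(-4 - h\right) 5 = 4 - \left(20 + 5 h\right) = -16 - 5 h$)
$\frac{C{\left(\left(227 - 103\right) - 145 \right)}}{N{\left(\frac{153}{57},-266 \right)}} - \frac{14783}{-492441} = \frac{\left(227 - 103\right) - 145}{-16 - -1330} - \frac{14783}{-492441} = \frac{124 - 145}{-16 + 1330} - - \frac{14783}{492441} = - \frac{21}{1314} + \frac{14783}{492441} = \left(-21\right) \frac{1}{1314} + \frac{14783}{492441} = - \frac{7}{438} + \frac{14783}{492441} = \frac{1009289}{71896386}$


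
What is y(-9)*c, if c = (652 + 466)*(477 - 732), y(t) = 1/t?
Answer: 95030/3 ≈ 31677.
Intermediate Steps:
c = -285090 (c = 1118*(-255) = -285090)
y(-9)*c = -285090/(-9) = -1/9*(-285090) = 95030/3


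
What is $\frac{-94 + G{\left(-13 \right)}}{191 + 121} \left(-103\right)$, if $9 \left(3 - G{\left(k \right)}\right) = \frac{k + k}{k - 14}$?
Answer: $\frac{175409}{5832} \approx 30.077$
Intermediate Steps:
$G{\left(k \right)} = 3 - \frac{2 k}{9 \left(-14 + k\right)}$ ($G{\left(k \right)} = 3 - \frac{\left(k + k\right) \frac{1}{k - 14}}{9} = 3 - \frac{2 k \frac{1}{-14 + k}}{9} = 3 - \frac{2 k}{9 \left(-14 + k\right)}$)
$\frac{-94 + G{\left(-13 \right)}}{191 + 121} \left(-103\right) = \frac{-94 + \frac{-378 + 25 \left(-13\right)}{9 \left(-14 - 13\right)}}{191 + 121} \left(-103\right) = \frac{-94 + \frac{-378 - 325}{9 \left(-27\right)}}{312} \left(-103\right) = \left(-94 + \frac{1}{9} \left(- \frac{1}{27}\right) \left(-703\right)\right) \frac{1}{312} \left(-103\right) = \left(-94 + \frac{703}{243}\right) \frac{1}{312} \left(-103\right) = \left(- \frac{22139}{243}\right) \frac{1}{312} \left(-103\right) = \left(- \frac{1703}{5832}\right) \left(-103\right) = \frac{175409}{5832}$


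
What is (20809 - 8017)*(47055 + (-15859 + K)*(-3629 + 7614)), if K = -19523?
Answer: -1803035150280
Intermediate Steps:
(20809 - 8017)*(47055 + (-15859 + K)*(-3629 + 7614)) = (20809 - 8017)*(47055 + (-15859 - 19523)*(-3629 + 7614)) = 12792*(47055 - 35382*3985) = 12792*(47055 - 140997270) = 12792*(-140950215) = -1803035150280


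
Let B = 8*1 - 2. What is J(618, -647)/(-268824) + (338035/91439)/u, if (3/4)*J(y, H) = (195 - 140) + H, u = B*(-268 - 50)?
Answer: 650550031/651396440004 ≈ 0.00099870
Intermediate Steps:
B = 6 (B = 8 - 2 = 6)
u = -1908 (u = 6*(-268 - 50) = 6*(-318) = -1908)
J(y, H) = 220/3 + 4*H/3 (J(y, H) = 4*((195 - 140) + H)/3 = 4*(55 + H)/3 = 220/3 + 4*H/3)
J(618, -647)/(-268824) + (338035/91439)/u = (220/3 + (4/3)*(-647))/(-268824) + (338035/91439)/(-1908) = (220/3 - 2588/3)*(-1/268824) + (338035*(1/91439))*(-1/1908) = -2368/3*(-1/268824) + (338035/91439)*(-1/1908) = 296/100809 - 338035/174465612 = 650550031/651396440004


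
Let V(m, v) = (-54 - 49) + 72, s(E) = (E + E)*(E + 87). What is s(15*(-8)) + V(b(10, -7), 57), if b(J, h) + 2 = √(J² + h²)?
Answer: 7889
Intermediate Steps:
b(J, h) = -2 + √(J² + h²)
s(E) = 2*E*(87 + E) (s(E) = (2*E)*(87 + E) = 2*E*(87 + E))
V(m, v) = -31 (V(m, v) = -103 + 72 = -31)
s(15*(-8)) + V(b(10, -7), 57) = 2*(15*(-8))*(87 + 15*(-8)) - 31 = 2*(-120)*(87 - 120) - 31 = 2*(-120)*(-33) - 31 = 7920 - 31 = 7889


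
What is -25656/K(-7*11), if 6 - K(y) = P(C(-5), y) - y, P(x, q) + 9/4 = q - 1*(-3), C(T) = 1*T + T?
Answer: -34208/7 ≈ -4886.9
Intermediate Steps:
C(T) = 2*T (C(T) = T + T = 2*T)
P(x, q) = ¾ + q (P(x, q) = -9/4 + (q - 1*(-3)) = -9/4 + (q + 3) = -9/4 + (3 + q) = ¾ + q)
K(y) = 21/4 (K(y) = 6 - ((¾ + y) - y) = 6 - 1*¾ = 6 - ¾ = 21/4)
-25656/K(-7*11) = -25656/21/4 = -25656*4/21 = -34208/7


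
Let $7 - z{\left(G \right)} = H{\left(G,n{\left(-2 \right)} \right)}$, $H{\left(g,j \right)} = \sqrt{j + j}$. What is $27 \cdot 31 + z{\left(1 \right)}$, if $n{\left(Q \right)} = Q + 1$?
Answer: $844 - i \sqrt{2} \approx 844.0 - 1.4142 i$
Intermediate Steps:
$n{\left(Q \right)} = 1 + Q$
$H{\left(g,j \right)} = \sqrt{2} \sqrt{j}$ ($H{\left(g,j \right)} = \sqrt{2 j} = \sqrt{2} \sqrt{j}$)
$z{\left(G \right)} = 7 - i \sqrt{2}$ ($z{\left(G \right)} = 7 - \sqrt{2} \sqrt{1 - 2} = 7 - \sqrt{2} \sqrt{-1} = 7 - \sqrt{2} i = 7 - i \sqrt{2}$)
$27 \cdot 31 + z{\left(1 \right)} = 27 \cdot 31 + \left(7 - i \sqrt{2}\right) = 837 + \left(7 - i \sqrt{2}\right) = 844 - i \sqrt{2}$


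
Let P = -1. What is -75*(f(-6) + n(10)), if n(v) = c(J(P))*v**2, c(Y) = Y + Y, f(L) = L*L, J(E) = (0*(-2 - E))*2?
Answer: -2700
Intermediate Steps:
J(E) = 0 (J(E) = 0*2 = 0)
f(L) = L**2
c(Y) = 2*Y
n(v) = 0 (n(v) = (2*0)*v**2 = 0*v**2 = 0)
-75*(f(-6) + n(10)) = -75*((-6)**2 + 0) = -75*(36 + 0) = -75*36 = -2700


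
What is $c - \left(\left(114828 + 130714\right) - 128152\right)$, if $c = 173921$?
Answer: $56531$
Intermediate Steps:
$c - \left(\left(114828 + 130714\right) - 128152\right) = 173921 - \left(\left(114828 + 130714\right) - 128152\right) = 173921 - \left(245542 - 128152\right) = 173921 - 117390 = 56531$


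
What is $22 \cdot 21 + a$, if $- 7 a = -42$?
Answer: $468$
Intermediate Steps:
$a = 6$ ($a = \left(- \frac{1}{7}\right) \left(-42\right) = 6$)
$22 \cdot 21 + a = 22 \cdot 21 + 6 = 462 + 6 = 468$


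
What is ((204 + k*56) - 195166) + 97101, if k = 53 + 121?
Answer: -88117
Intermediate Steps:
k = 174
((204 + k*56) - 195166) + 97101 = ((204 + 174*56) - 195166) + 97101 = ((204 + 9744) - 195166) + 97101 = (9948 - 195166) + 97101 = -185218 + 97101 = -88117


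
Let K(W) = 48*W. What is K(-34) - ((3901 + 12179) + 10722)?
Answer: -28434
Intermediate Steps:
K(-34) - ((3901 + 12179) + 10722) = 48*(-34) - ((3901 + 12179) + 10722) = -1632 - (16080 + 10722) = -1632 - 1*26802 = -1632 - 26802 = -28434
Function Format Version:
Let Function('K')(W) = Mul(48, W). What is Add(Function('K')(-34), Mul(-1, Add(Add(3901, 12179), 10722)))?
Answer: -28434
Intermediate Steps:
Add(Function('K')(-34), Mul(-1, Add(Add(3901, 12179), 10722))) = Add(Mul(48, -34), Mul(-1, Add(Add(3901, 12179), 10722))) = Add(-1632, Mul(-1, Add(16080, 10722))) = Add(-1632, Mul(-1, 26802)) = Add(-1632, -26802) = -28434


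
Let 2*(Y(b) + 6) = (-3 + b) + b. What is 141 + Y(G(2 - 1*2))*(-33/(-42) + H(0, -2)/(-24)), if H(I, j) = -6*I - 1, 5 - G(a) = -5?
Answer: 48071/336 ≈ 143.07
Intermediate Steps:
G(a) = 10 (G(a) = 5 - 1*(-5) = 5 + 5 = 10)
H(I, j) = -1 - 6*I
Y(b) = -15/2 + b (Y(b) = -6 + ((-3 + b) + b)/2 = -6 + (-3 + 2*b)/2 = -6 + (-3/2 + b) = -15/2 + b)
141 + Y(G(2 - 1*2))*(-33/(-42) + H(0, -2)/(-24)) = 141 + (-15/2 + 10)*(-33/(-42) + (-1 - 6*0)/(-24)) = 141 + 5*(-33*(-1/42) + (-1 + 0)*(-1/24))/2 = 141 + 5*(11/14 - 1*(-1/24))/2 = 141 + 5*(11/14 + 1/24)/2 = 141 + (5/2)*(139/168) = 141 + 695/336 = 48071/336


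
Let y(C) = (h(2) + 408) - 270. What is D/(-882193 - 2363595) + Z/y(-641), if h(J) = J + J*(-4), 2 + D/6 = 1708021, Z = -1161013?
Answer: -942438703573/107111004 ≈ -8798.7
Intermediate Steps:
D = 10248114 (D = -12 + 6*1708021 = -12 + 10248126 = 10248114)
h(J) = -3*J (h(J) = J - 4*J = -3*J)
y(C) = 132 (y(C) = (-3*2 + 408) - 270 = (-6 + 408) - 270 = 402 - 270 = 132)
D/(-882193 - 2363595) + Z/y(-641) = 10248114/(-882193 - 2363595) - 1161013/132 = 10248114/(-3245788) - 1161013*1/132 = 10248114*(-1/3245788) - 1161013/132 = -5124057/1622894 - 1161013/132 = -942438703573/107111004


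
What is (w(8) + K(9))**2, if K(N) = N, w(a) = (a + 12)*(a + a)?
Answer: 108241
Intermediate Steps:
w(a) = 2*a*(12 + a) (w(a) = (12 + a)*(2*a) = 2*a*(12 + a))
(w(8) + K(9))**2 = (2*8*(12 + 8) + 9)**2 = (2*8*20 + 9)**2 = (320 + 9)**2 = 329**2 = 108241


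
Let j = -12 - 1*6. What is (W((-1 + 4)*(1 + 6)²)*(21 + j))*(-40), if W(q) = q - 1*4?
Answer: -17160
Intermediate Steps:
W(q) = -4 + q (W(q) = q - 4 = -4 + q)
j = -18 (j = -12 - 6 = -18)
(W((-1 + 4)*(1 + 6)²)*(21 + j))*(-40) = ((-4 + (-1 + 4)*(1 + 6)²)*(21 - 18))*(-40) = ((-4 + 3*7²)*3)*(-40) = ((-4 + 3*49)*3)*(-40) = ((-4 + 147)*3)*(-40) = (143*3)*(-40) = 429*(-40) = -17160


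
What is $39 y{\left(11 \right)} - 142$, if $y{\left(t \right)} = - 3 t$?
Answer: $-1429$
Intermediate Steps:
$39 y{\left(11 \right)} - 142 = 39 \left(\left(-3\right) 11\right) - 142 = 39 \left(-33\right) - 142 = -1287 - 142 = -1429$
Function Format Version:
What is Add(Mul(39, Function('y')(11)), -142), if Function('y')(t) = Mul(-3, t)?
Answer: -1429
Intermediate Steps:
Add(Mul(39, Function('y')(11)), -142) = Add(Mul(39, Mul(-3, 11)), -142) = Add(Mul(39, -33), -142) = Add(-1287, -142) = -1429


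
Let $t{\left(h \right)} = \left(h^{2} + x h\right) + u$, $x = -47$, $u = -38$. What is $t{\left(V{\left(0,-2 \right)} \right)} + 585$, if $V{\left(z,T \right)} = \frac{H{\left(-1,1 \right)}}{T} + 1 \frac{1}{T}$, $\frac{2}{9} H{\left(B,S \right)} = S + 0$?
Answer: $\frac{10941}{16} \approx 683.81$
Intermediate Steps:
$H{\left(B,S \right)} = \frac{9 S}{2}$ ($H{\left(B,S \right)} = \frac{9 \left(S + 0\right)}{2} = \frac{9 S}{2}$)
$V{\left(z,T \right)} = \frac{11}{2 T}$ ($V{\left(z,T \right)} = \frac{\frac{9}{2} \cdot 1}{T} + 1 \frac{1}{T} = \frac{9}{2 T} + \frac{1}{T} = \frac{11}{2 T}$)
$t{\left(h \right)} = -38 + h^{2} - 47 h$ ($t{\left(h \right)} = \left(h^{2} - 47 h\right) - 38 = -38 + h^{2} - 47 h$)
$t{\left(V{\left(0,-2 \right)} \right)} + 585 = \left(-38 + \left(\frac{11}{2 \left(-2\right)}\right)^{2} - 47 \frac{11}{2 \left(-2\right)}\right) + 585 = \left(-38 + \left(\frac{11}{2} \left(- \frac{1}{2}\right)\right)^{2} - 47 \cdot \frac{11}{2} \left(- \frac{1}{2}\right)\right) + 585 = \left(-38 + \left(- \frac{11}{4}\right)^{2} - - \frac{517}{4}\right) + 585 = \left(-38 + \frac{121}{16} + \frac{517}{4}\right) + 585 = \frac{1581}{16} + 585 = \frac{10941}{16}$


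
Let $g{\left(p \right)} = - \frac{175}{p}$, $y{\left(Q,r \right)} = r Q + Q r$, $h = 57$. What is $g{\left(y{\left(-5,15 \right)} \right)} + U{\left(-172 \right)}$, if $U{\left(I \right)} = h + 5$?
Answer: $\frac{379}{6} \approx 63.167$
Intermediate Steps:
$y{\left(Q,r \right)} = 2 Q r$ ($y{\left(Q,r \right)} = Q r + Q r = 2 Q r$)
$U{\left(I \right)} = 62$ ($U{\left(I \right)} = 57 + 5 = 62$)
$g{\left(y{\left(-5,15 \right)} \right)} + U{\left(-172 \right)} = - \frac{175}{2 \left(-5\right) 15} + 62 = - \frac{175}{-150} + 62 = \left(-175\right) \left(- \frac{1}{150}\right) + 62 = \frac{7}{6} + 62 = \frac{379}{6}$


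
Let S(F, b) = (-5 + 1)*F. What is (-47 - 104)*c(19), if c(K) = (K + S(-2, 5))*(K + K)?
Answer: -154926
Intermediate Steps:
S(F, b) = -4*F
c(K) = 2*K*(8 + K) (c(K) = (K - 4*(-2))*(K + K) = (K + 8)*(2*K) = (8 + K)*(2*K) = 2*K*(8 + K))
(-47 - 104)*c(19) = (-47 - 104)*(2*19*(8 + 19)) = -302*19*27 = -151*1026 = -154926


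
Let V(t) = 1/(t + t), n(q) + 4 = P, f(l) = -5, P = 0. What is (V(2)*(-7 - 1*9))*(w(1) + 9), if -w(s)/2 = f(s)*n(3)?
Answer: 124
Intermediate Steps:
n(q) = -4 (n(q) = -4 + 0 = -4)
w(s) = -40 (w(s) = -(-10)*(-4) = -2*20 = -40)
V(t) = 1/(2*t)
(V(2)*(-7 - 1*9))*(w(1) + 9) = (((1/2)/2)*(-7 - 1*9))*(-40 + 9) = (((1/2)*(1/2))*(-7 - 9))*(-31) = ((1/4)*(-16))*(-31) = -4*(-31) = 124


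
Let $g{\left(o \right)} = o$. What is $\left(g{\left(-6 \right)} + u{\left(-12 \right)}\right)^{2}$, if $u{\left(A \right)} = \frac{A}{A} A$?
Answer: $324$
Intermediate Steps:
$u{\left(A \right)} = A$ ($u{\left(A \right)} = 1 A = A$)
$\left(g{\left(-6 \right)} + u{\left(-12 \right)}\right)^{2} = \left(-6 - 12\right)^{2} = \left(-18\right)^{2} = 324$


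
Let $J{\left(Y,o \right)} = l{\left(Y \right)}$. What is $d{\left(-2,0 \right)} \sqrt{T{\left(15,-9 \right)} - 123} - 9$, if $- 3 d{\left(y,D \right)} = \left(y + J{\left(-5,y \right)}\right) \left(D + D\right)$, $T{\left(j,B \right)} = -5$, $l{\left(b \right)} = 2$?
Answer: $-9$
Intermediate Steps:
$J{\left(Y,o \right)} = 2$
$d{\left(y,D \right)} = - \frac{2 D \left(2 + y\right)}{3}$ ($d{\left(y,D \right)} = - \frac{\left(y + 2\right) \left(D + D\right)}{3} = - \frac{\left(2 + y\right) 2 D}{3} = - \frac{2 D \left(2 + y\right)}{3}$)
$d{\left(-2,0 \right)} \sqrt{T{\left(15,-9 \right)} - 123} - 9 = \left(- \frac{2}{3}\right) 0 \left(2 - 2\right) \sqrt{-5 - 123} - 9 = \left(- \frac{2}{3}\right) 0 \cdot 0 \sqrt{-128} - 9 = 0 \cdot 8 i \sqrt{2} - 9 = 0 - 9 = -9$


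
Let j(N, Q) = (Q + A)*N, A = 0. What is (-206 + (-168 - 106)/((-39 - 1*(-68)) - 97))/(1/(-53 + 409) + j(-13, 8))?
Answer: 58206/29971 ≈ 1.9421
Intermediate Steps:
j(N, Q) = N*Q (j(N, Q) = (Q + 0)*N = Q*N = N*Q)
(-206 + (-168 - 106)/((-39 - 1*(-68)) - 97))/(1/(-53 + 409) + j(-13, 8)) = (-206 + (-168 - 106)/((-39 - 1*(-68)) - 97))/(1/(-53 + 409) - 13*8) = (-206 - 274/((-39 + 68) - 97))/(1/356 - 104) = (-206 - 274/(29 - 97))/(1/356 - 104) = (-206 - 274/(-68))/(-37023/356) = (-206 - 274*(-1/68))*(-356/37023) = (-206 + 137/34)*(-356/37023) = -6867/34*(-356/37023) = 58206/29971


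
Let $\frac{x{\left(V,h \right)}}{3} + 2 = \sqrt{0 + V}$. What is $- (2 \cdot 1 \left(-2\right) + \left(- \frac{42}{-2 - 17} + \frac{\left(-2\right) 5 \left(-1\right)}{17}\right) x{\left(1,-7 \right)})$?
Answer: $\frac{4004}{323} \approx 12.396$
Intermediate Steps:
$x{\left(V,h \right)} = -6 + 3 \sqrt{V}$ ($x{\left(V,h \right)} = -6 + 3 \sqrt{0 + V} = -6 + 3 \sqrt{V}$)
$- (2 \cdot 1 \left(-2\right) + \left(- \frac{42}{-2 - 17} + \frac{\left(-2\right) 5 \left(-1\right)}{17}\right) x{\left(1,-7 \right)}) = - (2 \cdot 1 \left(-2\right) + \left(- \frac{42}{-2 - 17} + \frac{\left(-2\right) 5 \left(-1\right)}{17}\right) \left(-6 + 3 \sqrt{1}\right)) = - (2 \left(-2\right) + \left(- \frac{42}{-2 - 17} + \left(-10\right) \left(-1\right) \frac{1}{17}\right) \left(-6 + 3 \cdot 1\right)) = - (-4 + \left(- \frac{42}{-19} + 10 \cdot \frac{1}{17}\right) \left(-6 + 3\right)) = - (-4 + \left(\left(-42\right) \left(- \frac{1}{19}\right) + \frac{10}{17}\right) \left(-3\right)) = - (-4 + \left(\frac{42}{19} + \frac{10}{17}\right) \left(-3\right)) = - (-4 + \frac{904}{323} \left(-3\right)) = - (-4 - \frac{2712}{323}) = \left(-1\right) \left(- \frac{4004}{323}\right) = \frac{4004}{323}$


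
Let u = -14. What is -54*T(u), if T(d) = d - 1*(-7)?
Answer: 378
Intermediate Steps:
T(d) = 7 + d (T(d) = d + 7 = 7 + d)
-54*T(u) = -54*(7 - 14) = -54*(-7) = 378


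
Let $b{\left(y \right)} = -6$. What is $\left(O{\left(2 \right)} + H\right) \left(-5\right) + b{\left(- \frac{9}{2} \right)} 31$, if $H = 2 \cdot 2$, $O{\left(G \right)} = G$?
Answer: $-216$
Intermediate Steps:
$H = 4$
$\left(O{\left(2 \right)} + H\right) \left(-5\right) + b{\left(- \frac{9}{2} \right)} 31 = \left(2 + 4\right) \left(-5\right) - 186 = 6 \left(-5\right) - 186 = -30 - 186 = -216$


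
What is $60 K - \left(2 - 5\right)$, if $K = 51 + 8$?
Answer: $3543$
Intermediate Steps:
$K = 59$
$60 K - \left(2 - 5\right) = 60 \cdot 59 - \left(2 - 5\right) = 3540 - -3 = 3540 + 3 = 3543$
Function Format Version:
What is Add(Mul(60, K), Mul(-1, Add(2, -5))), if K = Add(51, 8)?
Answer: 3543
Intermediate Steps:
K = 59
Add(Mul(60, K), Mul(-1, Add(2, -5))) = Add(Mul(60, 59), Mul(-1, Add(2, -5))) = Add(3540, Mul(-1, -3)) = Add(3540, 3) = 3543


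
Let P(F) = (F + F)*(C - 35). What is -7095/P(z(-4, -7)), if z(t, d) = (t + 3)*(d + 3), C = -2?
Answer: 7095/296 ≈ 23.970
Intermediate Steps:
z(t, d) = (3 + d)*(3 + t) (z(t, d) = (3 + t)*(3 + d) = (3 + d)*(3 + t))
P(F) = -74*F (P(F) = (F + F)*(-2 - 35) = (2*F)*(-37) = -74*F)
-7095/P(z(-4, -7)) = -7095*(-1/(74*(9 + 3*(-7) + 3*(-4) - 7*(-4)))) = -7095*(-1/(74*(9 - 21 - 12 + 28))) = -7095/((-74*4)) = -7095/(-296) = -7095*(-1/296) = 7095/296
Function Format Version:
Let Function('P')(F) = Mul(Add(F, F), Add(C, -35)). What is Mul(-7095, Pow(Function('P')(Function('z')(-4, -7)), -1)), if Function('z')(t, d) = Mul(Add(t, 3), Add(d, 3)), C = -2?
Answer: Rational(7095, 296) ≈ 23.970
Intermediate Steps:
Function('z')(t, d) = Mul(Add(3, d), Add(3, t)) (Function('z')(t, d) = Mul(Add(3, t), Add(3, d)) = Mul(Add(3, d), Add(3, t)))
Function('P')(F) = Mul(-74, F) (Function('P')(F) = Mul(Add(F, F), Add(-2, -35)) = Mul(Mul(2, F), -37) = Mul(-74, F))
Mul(-7095, Pow(Function('P')(Function('z')(-4, -7)), -1)) = Mul(-7095, Pow(Mul(-74, Add(9, Mul(3, -7), Mul(3, -4), Mul(-7, -4))), -1)) = Mul(-7095, Pow(Mul(-74, Add(9, -21, -12, 28)), -1)) = Mul(-7095, Pow(Mul(-74, 4), -1)) = Mul(-7095, Pow(-296, -1)) = Mul(-7095, Rational(-1, 296)) = Rational(7095, 296)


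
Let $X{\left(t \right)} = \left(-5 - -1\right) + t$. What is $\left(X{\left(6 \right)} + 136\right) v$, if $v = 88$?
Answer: $12144$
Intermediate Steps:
$X{\left(t \right)} = -4 + t$ ($X{\left(t \right)} = \left(-5 + 1\right) + t = -4 + t$)
$\left(X{\left(6 \right)} + 136\right) v = \left(\left(-4 + 6\right) + 136\right) 88 = \left(2 + 136\right) 88 = 138 \cdot 88 = 12144$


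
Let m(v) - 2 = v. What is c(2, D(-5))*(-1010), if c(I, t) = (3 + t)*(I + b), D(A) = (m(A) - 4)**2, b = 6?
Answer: -420160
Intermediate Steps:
m(v) = 2 + v
D(A) = (-2 + A)**2 (D(A) = ((2 + A) - 4)**2 = (-2 + A)**2)
c(I, t) = (3 + t)*(6 + I) (c(I, t) = (3 + t)*(I + 6) = (3 + t)*(6 + I))
c(2, D(-5))*(-1010) = (18 + 3*2 + 6*(-2 - 5)**2 + 2*(-2 - 5)**2)*(-1010) = (18 + 6 + 6*(-7)**2 + 2*(-7)**2)*(-1010) = (18 + 6 + 6*49 + 2*49)*(-1010) = (18 + 6 + 294 + 98)*(-1010) = 416*(-1010) = -420160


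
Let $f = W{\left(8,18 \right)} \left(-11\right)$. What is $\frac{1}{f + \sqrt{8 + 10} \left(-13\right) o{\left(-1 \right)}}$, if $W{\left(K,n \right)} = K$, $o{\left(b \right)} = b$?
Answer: $- \frac{44}{2351} - \frac{39 \sqrt{2}}{4702} \approx -0.030445$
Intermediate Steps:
$f = -88$ ($f = 8 \left(-11\right) = -88$)
$\frac{1}{f + \sqrt{8 + 10} \left(-13\right) o{\left(-1 \right)}} = \frac{1}{-88 + \sqrt{8 + 10} \left(-13\right) \left(-1\right)} = \frac{1}{-88 + \sqrt{18} \left(-13\right) \left(-1\right)} = \frac{1}{-88 + 3 \sqrt{2} \left(-13\right) \left(-1\right)} = \frac{1}{-88 + - 39 \sqrt{2} \left(-1\right)} = \frac{1}{-88 + 39 \sqrt{2}}$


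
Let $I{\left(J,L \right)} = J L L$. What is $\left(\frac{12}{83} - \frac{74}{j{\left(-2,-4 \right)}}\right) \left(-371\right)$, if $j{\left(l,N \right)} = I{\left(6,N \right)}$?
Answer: $\frac{925645}{3984} \approx 232.34$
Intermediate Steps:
$I{\left(J,L \right)} = J L^{2}$
$j{\left(l,N \right)} = 6 N^{2}$
$\left(\frac{12}{83} - \frac{74}{j{\left(-2,-4 \right)}}\right) \left(-371\right) = \left(\frac{12}{83} - \frac{74}{6 \left(-4\right)^{2}}\right) \left(-371\right) = \left(12 \cdot \frac{1}{83} - \frac{74}{6 \cdot 16}\right) \left(-371\right) = \left(\frac{12}{83} - \frac{74}{96}\right) \left(-371\right) = \left(\frac{12}{83} - \frac{37}{48}\right) \left(-371\right) = \left(- \frac{2495}{3984}\right) \left(-371\right) = \frac{925645}{3984}$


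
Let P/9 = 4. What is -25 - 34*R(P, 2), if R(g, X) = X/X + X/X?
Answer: -93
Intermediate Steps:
P = 36 (P = 9*4 = 36)
R(g, X) = 2 (R(g, X) = 1 + 1 = 2)
-25 - 34*R(P, 2) = -25 - 34*2 = -25 - 68 = -93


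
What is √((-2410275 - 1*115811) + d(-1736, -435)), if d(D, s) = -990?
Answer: 2*I*√631769 ≈ 1589.7*I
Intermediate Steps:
√((-2410275 - 1*115811) + d(-1736, -435)) = √((-2410275 - 1*115811) - 990) = √((-2410275 - 115811) - 990) = √(-2526086 - 990) = √(-2527076) = 2*I*√631769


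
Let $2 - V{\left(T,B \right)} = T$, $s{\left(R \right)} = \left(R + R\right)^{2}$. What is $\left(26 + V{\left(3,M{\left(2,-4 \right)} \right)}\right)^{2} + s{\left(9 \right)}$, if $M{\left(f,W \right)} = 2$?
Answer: $949$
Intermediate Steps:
$s{\left(R \right)} = 4 R^{2}$ ($s{\left(R \right)} = \left(2 R\right)^{2} = 4 R^{2}$)
$V{\left(T,B \right)} = 2 - T$
$\left(26 + V{\left(3,M{\left(2,-4 \right)} \right)}\right)^{2} + s{\left(9 \right)} = \left(26 + \left(2 - 3\right)\right)^{2} + 4 \cdot 9^{2} = \left(26 + \left(2 - 3\right)\right)^{2} + 4 \cdot 81 = \left(26 - 1\right)^{2} + 324 = 25^{2} + 324 = 625 + 324 = 949$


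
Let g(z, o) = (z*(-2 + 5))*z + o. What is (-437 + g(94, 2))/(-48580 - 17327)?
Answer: -2897/7323 ≈ -0.39560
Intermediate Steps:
g(z, o) = o + 3*z**2 (g(z, o) = (z*3)*z + o = (3*z)*z + o = 3*z**2 + o = o + 3*z**2)
(-437 + g(94, 2))/(-48580 - 17327) = (-437 + (2 + 3*94**2))/(-48580 - 17327) = (-437 + (2 + 3*8836))/(-65907) = (-437 + (2 + 26508))*(-1/65907) = (-437 + 26510)*(-1/65907) = 26073*(-1/65907) = -2897/7323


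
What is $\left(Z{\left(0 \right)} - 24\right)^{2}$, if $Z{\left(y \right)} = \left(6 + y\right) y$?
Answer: $576$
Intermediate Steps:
$Z{\left(y \right)} = y \left(6 + y\right)$
$\left(Z{\left(0 \right)} - 24\right)^{2} = \left(0 \left(6 + 0\right) - 24\right)^{2} = \left(0 \cdot 6 - 24\right)^{2} = \left(0 - 24\right)^{2} = \left(-24\right)^{2} = 576$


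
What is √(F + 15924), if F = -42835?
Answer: I*√26911 ≈ 164.05*I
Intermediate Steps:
√(F + 15924) = √(-42835 + 15924) = √(-26911) = I*√26911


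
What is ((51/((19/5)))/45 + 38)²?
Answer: 4765489/3249 ≈ 1466.8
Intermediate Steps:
((51/((19/5)))/45 + 38)² = ((51/((19*(⅕))))*(1/45) + 38)² = ((51/(19/5))*(1/45) + 38)² = ((51*(5/19))*(1/45) + 38)² = ((255/19)*(1/45) + 38)² = (17/57 + 38)² = (2183/57)² = 4765489/3249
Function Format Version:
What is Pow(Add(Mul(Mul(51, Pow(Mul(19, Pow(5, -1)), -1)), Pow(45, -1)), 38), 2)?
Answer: Rational(4765489, 3249) ≈ 1466.8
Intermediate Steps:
Pow(Add(Mul(Mul(51, Pow(Mul(19, Pow(5, -1)), -1)), Pow(45, -1)), 38), 2) = Pow(Add(Mul(Mul(51, Pow(Mul(19, Rational(1, 5)), -1)), Rational(1, 45)), 38), 2) = Pow(Add(Mul(Mul(51, Pow(Rational(19, 5), -1)), Rational(1, 45)), 38), 2) = Pow(Add(Mul(Mul(51, Rational(5, 19)), Rational(1, 45)), 38), 2) = Pow(Add(Mul(Rational(255, 19), Rational(1, 45)), 38), 2) = Pow(Add(Rational(17, 57), 38), 2) = Pow(Rational(2183, 57), 2) = Rational(4765489, 3249)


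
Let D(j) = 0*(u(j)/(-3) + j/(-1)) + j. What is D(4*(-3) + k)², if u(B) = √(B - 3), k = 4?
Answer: 64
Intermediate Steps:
u(B) = √(-3 + B)
D(j) = j (D(j) = 0*(√(-3 + j)/(-3) + j/(-1)) + j = 0*(√(-3 + j)*(-⅓) + j*(-1)) + j = 0*(-√(-3 + j)/3 - j) + j = 0*(-j - √(-3 + j)/3) + j = 0 + j = j)
D(4*(-3) + k)² = (4*(-3) + 4)² = (-12 + 4)² = (-8)² = 64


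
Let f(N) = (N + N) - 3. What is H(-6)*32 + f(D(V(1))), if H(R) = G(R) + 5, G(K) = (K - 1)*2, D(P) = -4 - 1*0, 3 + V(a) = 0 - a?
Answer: -299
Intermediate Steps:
V(a) = -3 - a (V(a) = -3 + (0 - a) = -3 - a)
D(P) = -4 (D(P) = -4 + 0 = -4)
G(K) = -2 + 2*K (G(K) = (-1 + K)*2 = -2 + 2*K)
f(N) = -3 + 2*N (f(N) = 2*N - 3 = -3 + 2*N)
H(R) = 3 + 2*R (H(R) = (-2 + 2*R) + 5 = 3 + 2*R)
H(-6)*32 + f(D(V(1))) = (3 + 2*(-6))*32 + (-3 + 2*(-4)) = (3 - 12)*32 + (-3 - 8) = -9*32 - 11 = -288 - 11 = -299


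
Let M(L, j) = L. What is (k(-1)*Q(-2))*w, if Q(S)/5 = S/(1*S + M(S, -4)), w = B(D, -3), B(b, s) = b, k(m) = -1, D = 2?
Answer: -5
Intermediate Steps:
w = 2
Q(S) = 5/2 (Q(S) = 5*(S/(1*S + S)) = 5*(S/(S + S)) = 5*(S/((2*S))) = 5*(S*(1/(2*S))) = 5*(1/2) = 5/2)
(k(-1)*Q(-2))*w = -1*5/2*2 = -5/2*2 = -5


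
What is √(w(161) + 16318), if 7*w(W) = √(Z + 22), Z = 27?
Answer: √16319 ≈ 127.75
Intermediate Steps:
w(W) = 1 (w(W) = √(27 + 22)/7 = √49/7 = (⅐)*7 = 1)
√(w(161) + 16318) = √(1 + 16318) = √16319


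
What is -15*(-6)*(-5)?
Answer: -450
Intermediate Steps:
-15*(-6)*(-5) = 90*(-5) = -450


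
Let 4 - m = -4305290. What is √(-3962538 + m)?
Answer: 6*√9521 ≈ 585.45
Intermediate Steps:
m = 4305294 (m = 4 - 1*(-4305290) = 4 + 4305290 = 4305294)
√(-3962538 + m) = √(-3962538 + 4305294) = √342756 = 6*√9521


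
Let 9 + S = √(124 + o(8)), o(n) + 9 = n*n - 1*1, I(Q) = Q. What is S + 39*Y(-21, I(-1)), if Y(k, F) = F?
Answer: -48 + √178 ≈ -34.658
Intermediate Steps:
o(n) = -10 + n² (o(n) = -9 + (n*n - 1*1) = -9 + (n² - 1) = -9 + (-1 + n²) = -10 + n²)
S = -9 + √178 (S = -9 + √(124 + (-10 + 8²)) = -9 + √(124 + (-10 + 64)) = -9 + √(124 + 54) = -9 + √178 ≈ 4.3417)
S + 39*Y(-21, I(-1)) = (-9 + √178) + 39*(-1) = (-9 + √178) - 39 = -48 + √178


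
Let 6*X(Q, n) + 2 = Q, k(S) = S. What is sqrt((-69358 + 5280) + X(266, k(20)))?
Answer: I*sqrt(64034) ≈ 253.05*I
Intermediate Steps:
X(Q, n) = -1/3 + Q/6
sqrt((-69358 + 5280) + X(266, k(20))) = sqrt((-69358 + 5280) + (-1/3 + (1/6)*266)) = sqrt(-64078 + (-1/3 + 133/3)) = sqrt(-64078 + 44) = sqrt(-64034) = I*sqrt(64034)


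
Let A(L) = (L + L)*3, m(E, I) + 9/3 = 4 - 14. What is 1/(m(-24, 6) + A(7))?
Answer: 1/29 ≈ 0.034483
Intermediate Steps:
m(E, I) = -13 (m(E, I) = -3 + (4 - 14) = -3 - 10 = -13)
A(L) = 6*L (A(L) = (2*L)*3 = 6*L)
1/(m(-24, 6) + A(7)) = 1/(-13 + 6*7) = 1/(-13 + 42) = 1/29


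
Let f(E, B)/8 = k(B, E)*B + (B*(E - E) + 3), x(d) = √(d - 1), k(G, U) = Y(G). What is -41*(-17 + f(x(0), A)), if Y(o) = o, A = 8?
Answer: -21279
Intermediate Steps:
k(G, U) = G
x(d) = √(-1 + d)
f(E, B) = 24 + 8*B² (f(E, B) = 8*(B*B + (B*(E - E) + 3)) = 8*(B² + (B*0 + 3)) = 8*(B² + (0 + 3)) = 8*(B² + 3) = 8*(3 + B²) = 24 + 8*B²)
-41*(-17 + f(x(0), A)) = -41*(-17 + (24 + 8*8²)) = -41*(-17 + (24 + 8*64)) = -41*(-17 + (24 + 512)) = -41*(-17 + 536) = -41*519 = -21279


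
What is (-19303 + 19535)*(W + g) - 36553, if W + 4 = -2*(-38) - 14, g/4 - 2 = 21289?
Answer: 19734951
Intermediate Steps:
g = 85164 (g = 8 + 4*21289 = 8 + 85156 = 85164)
W = 58 (W = -4 + (-2*(-38) - 14) = -4 + (76 - 14) = -4 + 62 = 58)
(-19303 + 19535)*(W + g) - 36553 = (-19303 + 19535)*(58 + 85164) - 36553 = 232*85222 - 36553 = 19771504 - 36553 = 19734951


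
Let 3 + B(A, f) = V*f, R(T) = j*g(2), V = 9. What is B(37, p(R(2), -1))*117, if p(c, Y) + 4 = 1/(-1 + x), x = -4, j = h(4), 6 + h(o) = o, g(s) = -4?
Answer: -23868/5 ≈ -4773.6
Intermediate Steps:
h(o) = -6 + o
j = -2 (j = -6 + 4 = -2)
R(T) = 8 (R(T) = -2*(-4) = 8)
p(c, Y) = -21/5 (p(c, Y) = -4 + 1/(-1 - 4) = -4 + 1/(-5) = -4 - ⅕ = -21/5)
B(A, f) = -3 + 9*f
B(37, p(R(2), -1))*117 = (-3 + 9*(-21/5))*117 = (-3 - 189/5)*117 = -204/5*117 = -23868/5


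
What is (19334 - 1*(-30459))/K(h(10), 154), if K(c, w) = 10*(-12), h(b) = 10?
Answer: -49793/120 ≈ -414.94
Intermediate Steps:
K(c, w) = -120
(19334 - 1*(-30459))/K(h(10), 154) = (19334 - 1*(-30459))/(-120) = (19334 + 30459)*(-1/120) = 49793*(-1/120) = -49793/120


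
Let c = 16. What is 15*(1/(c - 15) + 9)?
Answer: 150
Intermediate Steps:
15*(1/(c - 15) + 9) = 15*(1/(16 - 15) + 9) = 15*(1/1 + 9) = 15*(1 + 9) = 15*10 = 150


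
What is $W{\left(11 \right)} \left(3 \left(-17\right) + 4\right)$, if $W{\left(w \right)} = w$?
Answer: $-517$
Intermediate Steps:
$W{\left(11 \right)} \left(3 \left(-17\right) + 4\right) = 11 \left(3 \left(-17\right) + 4\right) = 11 \left(-51 + 4\right) = 11 \left(-47\right) = -517$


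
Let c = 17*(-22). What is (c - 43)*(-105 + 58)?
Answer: 19599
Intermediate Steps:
c = -374
(c - 43)*(-105 + 58) = (-374 - 43)*(-105 + 58) = -417*(-47) = 19599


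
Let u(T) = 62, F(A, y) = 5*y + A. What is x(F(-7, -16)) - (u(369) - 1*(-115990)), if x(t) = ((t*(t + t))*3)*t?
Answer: -4067070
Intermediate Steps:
F(A, y) = A + 5*y
x(t) = 6*t³ (x(t) = ((t*(2*t))*3)*t = ((2*t²)*3)*t = (6*t²)*t = 6*t³)
x(F(-7, -16)) - (u(369) - 1*(-115990)) = 6*(-7 + 5*(-16))³ - (62 - 1*(-115990)) = 6*(-7 - 80)³ - (62 + 115990) = 6*(-87)³ - 1*116052 = 6*(-658503) - 116052 = -3951018 - 116052 = -4067070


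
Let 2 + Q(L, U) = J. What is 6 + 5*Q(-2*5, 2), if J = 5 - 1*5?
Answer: -4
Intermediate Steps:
J = 0 (J = 5 - 5 = 0)
Q(L, U) = -2 (Q(L, U) = -2 + 0 = -2)
6 + 5*Q(-2*5, 2) = 6 + 5*(-2) = 6 - 10 = -4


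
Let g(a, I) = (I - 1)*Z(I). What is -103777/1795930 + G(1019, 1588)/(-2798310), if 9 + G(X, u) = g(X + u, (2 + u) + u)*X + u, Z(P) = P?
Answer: -923871549948068/251278443915 ≈ -3676.7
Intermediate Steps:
g(a, I) = I*(-1 + I) (g(a, I) = (I - 1)*I = (-1 + I)*I = I*(-1 + I))
G(X, u) = -9 + u + X*(1 + 2*u)*(2 + 2*u) (G(X, u) = -9 + ((((2 + u) + u)*(-1 + ((2 + u) + u)))*X + u) = -9 + (((2 + 2*u)*(-1 + (2 + 2*u)))*X + u) = -9 + (((2 + 2*u)*(1 + 2*u))*X + u) = -9 + (((1 + 2*u)*(2 + 2*u))*X + u) = -9 + (X*(1 + 2*u)*(2 + 2*u) + u) = -9 + (u + X*(1 + 2*u)*(2 + 2*u)) = -9 + u + X*(1 + 2*u)*(2 + 2*u))
-103777/1795930 + G(1019, 1588)/(-2798310) = -103777/1795930 + (-9 + 1588 + 2*1019*(1 + 1588)*(1 + 2*1588))/(-2798310) = -103777*1/1795930 + (-9 + 1588 + 2*1019*1589*(1 + 3176))*(-1/2798310) = -103777/1795930 + (-9 + 1588 + 2*1019*1589*3177)*(-1/2798310) = -103777/1795930 + (-9 + 1588 + 10288339614)*(-1/2798310) = -103777/1795930 + 10288341193*(-1/2798310) = -103777/1795930 - 10288341193/2798310 = -923871549948068/251278443915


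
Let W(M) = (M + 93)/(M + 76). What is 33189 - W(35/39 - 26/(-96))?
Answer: 532697052/16051 ≈ 33188.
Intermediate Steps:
W(M) = (93 + M)/(76 + M)
33189 - W(35/39 - 26/(-96)) = 33189 - (93 + (35/39 - 26/(-96)))/(76 + (35/39 - 26/(-96))) = 33189 - (93 + (35*(1/39) - 26*(-1/96)))/(76 + (35*(1/39) - 26*(-1/96))) = 33189 - (93 + (35/39 + 13/48))/(76 + (35/39 + 13/48)) = 33189 - (93 + 243/208)/(76 + 243/208) = 33189 - 19587/(16051/208*208) = 33189 - 208*19587/(16051*208) = 33189 - 1*19587/16051 = 33189 - 19587/16051 = 532697052/16051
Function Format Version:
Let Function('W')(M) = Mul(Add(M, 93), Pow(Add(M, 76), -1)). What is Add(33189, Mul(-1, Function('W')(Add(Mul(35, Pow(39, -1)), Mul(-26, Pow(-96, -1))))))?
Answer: Rational(532697052, 16051) ≈ 33188.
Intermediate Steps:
Function('W')(M) = Mul(Pow(Add(76, M), -1), Add(93, M)) (Function('W')(M) = Mul(Add(93, M), Pow(Add(76, M), -1)) = Mul(Pow(Add(76, M), -1), Add(93, M)))
Add(33189, Mul(-1, Function('W')(Add(Mul(35, Pow(39, -1)), Mul(-26, Pow(-96, -1)))))) = Add(33189, Mul(-1, Mul(Pow(Add(76, Add(Mul(35, Pow(39, -1)), Mul(-26, Pow(-96, -1)))), -1), Add(93, Add(Mul(35, Pow(39, -1)), Mul(-26, Pow(-96, -1))))))) = Add(33189, Mul(-1, Mul(Pow(Add(76, Add(Mul(35, Rational(1, 39)), Mul(-26, Rational(-1, 96)))), -1), Add(93, Add(Mul(35, Rational(1, 39)), Mul(-26, Rational(-1, 96))))))) = Add(33189, Mul(-1, Mul(Pow(Add(76, Add(Rational(35, 39), Rational(13, 48))), -1), Add(93, Add(Rational(35, 39), Rational(13, 48)))))) = Add(33189, Mul(-1, Mul(Pow(Add(76, Rational(243, 208)), -1), Add(93, Rational(243, 208))))) = Add(33189, Mul(-1, Mul(Pow(Rational(16051, 208), -1), Rational(19587, 208)))) = Add(33189, Mul(-1, Mul(Rational(208, 16051), Rational(19587, 208)))) = Add(33189, Mul(-1, Rational(19587, 16051))) = Add(33189, Rational(-19587, 16051)) = Rational(532697052, 16051)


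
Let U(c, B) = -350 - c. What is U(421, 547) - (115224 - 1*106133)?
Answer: -9862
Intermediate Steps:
U(421, 547) - (115224 - 1*106133) = (-350 - 1*421) - (115224 - 1*106133) = (-350 - 421) - (115224 - 106133) = -771 - 1*9091 = -771 - 9091 = -9862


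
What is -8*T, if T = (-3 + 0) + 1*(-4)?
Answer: 56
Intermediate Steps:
T = -7 (T = -3 - 4 = -7)
-8*T = -8*(-7) = 56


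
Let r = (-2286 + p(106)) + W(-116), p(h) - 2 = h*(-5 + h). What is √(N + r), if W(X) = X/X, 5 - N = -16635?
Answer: √25063 ≈ 158.31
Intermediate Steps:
p(h) = 2 + h*(-5 + h)
N = 16640 (N = 5 - 1*(-16635) = 5 + 16635 = 16640)
W(X) = 1
r = 8423 (r = (-2286 + (2 + 106² - 5*106)) + 1 = (-2286 + (2 + 11236 - 530)) + 1 = (-2286 + 10708) + 1 = 8422 + 1 = 8423)
√(N + r) = √(16640 + 8423) = √25063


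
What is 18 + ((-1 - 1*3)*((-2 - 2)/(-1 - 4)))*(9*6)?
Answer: -774/5 ≈ -154.80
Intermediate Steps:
18 + ((-1 - 1*3)*((-2 - 2)/(-1 - 4)))*(9*6) = 18 + ((-1 - 3)*(-4/(-5)))*54 = 18 - (-16)*(-1)/5*54 = 18 - 4*⅘*54 = 18 - 16/5*54 = 18 - 864/5 = -774/5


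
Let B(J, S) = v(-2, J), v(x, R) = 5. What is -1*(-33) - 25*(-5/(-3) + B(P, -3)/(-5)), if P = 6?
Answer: 49/3 ≈ 16.333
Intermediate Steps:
B(J, S) = 5
-1*(-33) - 25*(-5/(-3) + B(P, -3)/(-5)) = -1*(-33) - 25*(-5/(-3) + 5/(-5)) = 33 - 25*(-5*(-⅓) + 5*(-⅕)) = 33 - 25*(5/3 - 1) = 33 - 25*⅔ = 33 - 50/3 = 49/3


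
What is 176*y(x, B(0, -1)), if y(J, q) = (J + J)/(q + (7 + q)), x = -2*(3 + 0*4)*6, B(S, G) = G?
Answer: -12672/5 ≈ -2534.4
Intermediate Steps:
x = -36 (x = -2*(3 + 0)*6 = -2*3*6 = -6*6 = -36)
y(J, q) = 2*J/(7 + 2*q) (y(J, q) = (2*J)/(7 + 2*q) = 2*J/(7 + 2*q))
176*y(x, B(0, -1)) = 176*(2*(-36)/(7 + 2*(-1))) = 176*(2*(-36)/(7 - 2)) = 176*(2*(-36)/5) = 176*(2*(-36)*(⅕)) = 176*(-72/5) = -12672/5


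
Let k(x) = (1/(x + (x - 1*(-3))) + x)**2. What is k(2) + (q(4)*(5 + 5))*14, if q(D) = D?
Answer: 27665/49 ≈ 564.59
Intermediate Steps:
k(x) = (x + 1/(3 + 2*x))**2 (k(x) = (1/(x + (x + 3)) + x)**2 = (1/(x + (3 + x)) + x)**2 = (1/(3 + 2*x) + x)**2 = (x + 1/(3 + 2*x))**2)
k(2) + (q(4)*(5 + 5))*14 = (1 + 2*2**2 + 3*2)**2/(3 + 2*2)**2 + (4*(5 + 5))*14 = (1 + 2*4 + 6)**2/(3 + 4)**2 + (4*10)*14 = (1 + 8 + 6)**2/7**2 + 40*14 = (1/49)*15**2 + 560 = (1/49)*225 + 560 = 225/49 + 560 = 27665/49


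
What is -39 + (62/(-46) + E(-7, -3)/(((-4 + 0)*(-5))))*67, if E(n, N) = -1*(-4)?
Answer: -13329/115 ≈ -115.90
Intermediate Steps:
E(n, N) = 4
-39 + (62/(-46) + E(-7, -3)/(((-4 + 0)*(-5))))*67 = -39 + (62/(-46) + 4/(((-4 + 0)*(-5))))*67 = -39 + (62*(-1/46) + 4/((-4*(-5))))*67 = -39 + (-31/23 + 4/20)*67 = -39 + (-31/23 + 4*(1/20))*67 = -39 + (-31/23 + ⅕)*67 = -39 - 132/115*67 = -39 - 8844/115 = -13329/115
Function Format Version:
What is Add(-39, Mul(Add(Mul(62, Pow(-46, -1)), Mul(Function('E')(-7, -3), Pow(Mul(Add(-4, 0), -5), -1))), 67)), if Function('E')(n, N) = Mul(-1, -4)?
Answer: Rational(-13329, 115) ≈ -115.90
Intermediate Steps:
Function('E')(n, N) = 4
Add(-39, Mul(Add(Mul(62, Pow(-46, -1)), Mul(Function('E')(-7, -3), Pow(Mul(Add(-4, 0), -5), -1))), 67)) = Add(-39, Mul(Add(Mul(62, Pow(-46, -1)), Mul(4, Pow(Mul(Add(-4, 0), -5), -1))), 67)) = Add(-39, Mul(Add(Mul(62, Rational(-1, 46)), Mul(4, Pow(Mul(-4, -5), -1))), 67)) = Add(-39, Mul(Add(Rational(-31, 23), Mul(4, Pow(20, -1))), 67)) = Add(-39, Mul(Add(Rational(-31, 23), Mul(4, Rational(1, 20))), 67)) = Add(-39, Mul(Add(Rational(-31, 23), Rational(1, 5)), 67)) = Add(-39, Mul(Rational(-132, 115), 67)) = Add(-39, Rational(-8844, 115)) = Rational(-13329, 115)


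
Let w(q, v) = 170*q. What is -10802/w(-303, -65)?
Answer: 5401/25755 ≈ 0.20971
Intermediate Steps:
-10802/w(-303, -65) = -10802/(170*(-303)) = -10802/(-51510) = -10802*(-1/51510) = 5401/25755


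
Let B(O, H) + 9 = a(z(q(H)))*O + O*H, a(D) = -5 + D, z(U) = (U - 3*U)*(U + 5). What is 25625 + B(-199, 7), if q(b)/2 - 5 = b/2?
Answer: 174070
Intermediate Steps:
q(b) = 10 + b (q(b) = 10 + 2*(b/2) = 10 + b)
z(U) = -2*U*(5 + U) (z(U) = (-2*U)*(5 + U) = -2*U*(5 + U))
B(O, H) = -9 + H*O + O*(-5 - 2*(10 + H)*(15 + H)) (B(O, H) = -9 + ((-5 - 2*(10 + H)*(5 + (10 + H)))*O + O*H) = -9 + ((-5 - 2*(10 + H)*(15 + H))*O + H*O) = -9 + (O*(-5 - 2*(10 + H)*(15 + H)) + H*O) = -9 + (H*O + O*(-5 - 2*(10 + H)*(15 + H))) = -9 + H*O + O*(-5 - 2*(10 + H)*(15 + H)))
25625 + B(-199, 7) = 25625 + (-9 + 7*(-199) - 1*(-199)*(5 + 2*(10 + 7)*(15 + 7))) = 25625 + (-9 - 1393 - 1*(-199)*(5 + 2*17*22)) = 25625 + (-9 - 1393 - 1*(-199)*(5 + 748)) = 25625 + (-9 - 1393 - 1*(-199)*753) = 25625 + (-9 - 1393 + 149847) = 25625 + 148445 = 174070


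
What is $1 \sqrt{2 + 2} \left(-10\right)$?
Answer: $-20$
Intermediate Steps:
$1 \sqrt{2 + 2} \left(-10\right) = 1 \sqrt{4} \left(-10\right) = 1 \cdot 2 \left(-10\right) = 2 \left(-10\right) = -20$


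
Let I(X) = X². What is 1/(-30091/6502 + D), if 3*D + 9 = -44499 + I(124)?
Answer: -19506/189506537 ≈ -0.00010293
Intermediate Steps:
D = -29132/3 (D = -3 + (-44499 + 124²)/3 = -3 + (-44499 + 15376)/3 = -3 + (⅓)*(-29123) = -3 - 29123/3 = -29132/3 ≈ -9710.7)
1/(-30091/6502 + D) = 1/(-30091/6502 - 29132/3) = 1/(-189506537/19506) = -19506/189506537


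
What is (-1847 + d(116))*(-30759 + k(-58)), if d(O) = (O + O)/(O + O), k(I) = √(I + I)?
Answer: 56781114 - 3692*I*√29 ≈ 5.6781e+7 - 19882.0*I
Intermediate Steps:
k(I) = √2*√I (k(I) = √(2*I) = √2*√I)
d(O) = 1 (d(O) = (2*O)/((2*O)) = (2*O)*(1/(2*O)) = 1)
(-1847 + d(116))*(-30759 + k(-58)) = (-1847 + 1)*(-30759 + √2*√(-58)) = -1846*(-30759 + √2*(I*√58)) = -1846*(-30759 + 2*I*√29) = 56781114 - 3692*I*√29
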